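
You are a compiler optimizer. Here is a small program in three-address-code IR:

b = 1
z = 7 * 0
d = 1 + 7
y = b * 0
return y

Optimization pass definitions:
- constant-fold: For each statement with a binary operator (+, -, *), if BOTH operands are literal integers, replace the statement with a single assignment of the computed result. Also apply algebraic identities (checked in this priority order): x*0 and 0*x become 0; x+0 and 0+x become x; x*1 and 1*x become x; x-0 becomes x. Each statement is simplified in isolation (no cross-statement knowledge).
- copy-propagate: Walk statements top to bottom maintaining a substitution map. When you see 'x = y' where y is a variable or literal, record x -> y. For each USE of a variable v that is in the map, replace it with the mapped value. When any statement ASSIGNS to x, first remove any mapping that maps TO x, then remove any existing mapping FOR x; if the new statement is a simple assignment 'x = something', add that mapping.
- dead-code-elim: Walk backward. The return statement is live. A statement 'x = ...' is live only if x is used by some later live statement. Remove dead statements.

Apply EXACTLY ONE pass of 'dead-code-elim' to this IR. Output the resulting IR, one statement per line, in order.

Answer: b = 1
y = b * 0
return y

Derivation:
Applying dead-code-elim statement-by-statement:
  [5] return y  -> KEEP (return); live=['y']
  [4] y = b * 0  -> KEEP; live=['b']
  [3] d = 1 + 7  -> DEAD (d not live)
  [2] z = 7 * 0  -> DEAD (z not live)
  [1] b = 1  -> KEEP; live=[]
Result (3 stmts):
  b = 1
  y = b * 0
  return y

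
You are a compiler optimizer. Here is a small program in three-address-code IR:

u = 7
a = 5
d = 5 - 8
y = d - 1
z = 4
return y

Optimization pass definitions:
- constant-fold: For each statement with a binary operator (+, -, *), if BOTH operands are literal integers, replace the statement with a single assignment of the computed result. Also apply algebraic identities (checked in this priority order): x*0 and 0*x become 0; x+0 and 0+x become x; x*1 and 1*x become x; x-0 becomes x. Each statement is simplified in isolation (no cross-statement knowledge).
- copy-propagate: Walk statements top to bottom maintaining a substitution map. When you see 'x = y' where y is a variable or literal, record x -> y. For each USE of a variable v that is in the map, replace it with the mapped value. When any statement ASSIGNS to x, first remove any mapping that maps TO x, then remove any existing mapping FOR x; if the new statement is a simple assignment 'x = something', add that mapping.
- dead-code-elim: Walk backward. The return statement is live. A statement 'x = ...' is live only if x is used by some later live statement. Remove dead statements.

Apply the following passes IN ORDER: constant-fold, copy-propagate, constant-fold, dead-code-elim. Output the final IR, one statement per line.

Initial IR:
  u = 7
  a = 5
  d = 5 - 8
  y = d - 1
  z = 4
  return y
After constant-fold (6 stmts):
  u = 7
  a = 5
  d = -3
  y = d - 1
  z = 4
  return y
After copy-propagate (6 stmts):
  u = 7
  a = 5
  d = -3
  y = -3 - 1
  z = 4
  return y
After constant-fold (6 stmts):
  u = 7
  a = 5
  d = -3
  y = -4
  z = 4
  return y
After dead-code-elim (2 stmts):
  y = -4
  return y

Answer: y = -4
return y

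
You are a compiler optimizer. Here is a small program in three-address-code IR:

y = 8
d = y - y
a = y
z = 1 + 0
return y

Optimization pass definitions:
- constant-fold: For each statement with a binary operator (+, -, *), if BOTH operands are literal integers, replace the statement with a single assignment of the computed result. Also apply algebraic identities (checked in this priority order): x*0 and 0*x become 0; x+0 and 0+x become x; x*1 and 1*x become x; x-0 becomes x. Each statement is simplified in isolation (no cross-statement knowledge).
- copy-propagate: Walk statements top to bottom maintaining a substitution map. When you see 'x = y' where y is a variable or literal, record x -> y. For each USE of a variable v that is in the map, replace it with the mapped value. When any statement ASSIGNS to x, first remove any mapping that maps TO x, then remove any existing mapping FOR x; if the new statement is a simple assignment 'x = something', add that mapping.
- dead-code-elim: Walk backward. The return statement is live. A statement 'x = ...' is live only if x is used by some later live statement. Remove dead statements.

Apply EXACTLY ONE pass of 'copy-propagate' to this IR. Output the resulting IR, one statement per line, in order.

Applying copy-propagate statement-by-statement:
  [1] y = 8  (unchanged)
  [2] d = y - y  -> d = 8 - 8
  [3] a = y  -> a = 8
  [4] z = 1 + 0  (unchanged)
  [5] return y  -> return 8
Result (5 stmts):
  y = 8
  d = 8 - 8
  a = 8
  z = 1 + 0
  return 8

Answer: y = 8
d = 8 - 8
a = 8
z = 1 + 0
return 8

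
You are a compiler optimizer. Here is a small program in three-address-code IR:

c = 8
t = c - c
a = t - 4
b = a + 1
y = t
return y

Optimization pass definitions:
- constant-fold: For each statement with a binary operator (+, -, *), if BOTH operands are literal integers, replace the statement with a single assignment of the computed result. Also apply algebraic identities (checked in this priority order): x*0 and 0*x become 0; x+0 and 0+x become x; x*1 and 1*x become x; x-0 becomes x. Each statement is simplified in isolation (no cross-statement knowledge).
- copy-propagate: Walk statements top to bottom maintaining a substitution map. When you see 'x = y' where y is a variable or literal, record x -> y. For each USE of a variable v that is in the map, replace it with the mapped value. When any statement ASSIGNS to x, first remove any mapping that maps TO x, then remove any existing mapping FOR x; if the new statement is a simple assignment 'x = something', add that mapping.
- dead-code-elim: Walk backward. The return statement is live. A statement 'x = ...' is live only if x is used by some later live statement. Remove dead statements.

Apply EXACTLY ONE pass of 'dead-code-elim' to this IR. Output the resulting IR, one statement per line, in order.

Applying dead-code-elim statement-by-statement:
  [6] return y  -> KEEP (return); live=['y']
  [5] y = t  -> KEEP; live=['t']
  [4] b = a + 1  -> DEAD (b not live)
  [3] a = t - 4  -> DEAD (a not live)
  [2] t = c - c  -> KEEP; live=['c']
  [1] c = 8  -> KEEP; live=[]
Result (4 stmts):
  c = 8
  t = c - c
  y = t
  return y

Answer: c = 8
t = c - c
y = t
return y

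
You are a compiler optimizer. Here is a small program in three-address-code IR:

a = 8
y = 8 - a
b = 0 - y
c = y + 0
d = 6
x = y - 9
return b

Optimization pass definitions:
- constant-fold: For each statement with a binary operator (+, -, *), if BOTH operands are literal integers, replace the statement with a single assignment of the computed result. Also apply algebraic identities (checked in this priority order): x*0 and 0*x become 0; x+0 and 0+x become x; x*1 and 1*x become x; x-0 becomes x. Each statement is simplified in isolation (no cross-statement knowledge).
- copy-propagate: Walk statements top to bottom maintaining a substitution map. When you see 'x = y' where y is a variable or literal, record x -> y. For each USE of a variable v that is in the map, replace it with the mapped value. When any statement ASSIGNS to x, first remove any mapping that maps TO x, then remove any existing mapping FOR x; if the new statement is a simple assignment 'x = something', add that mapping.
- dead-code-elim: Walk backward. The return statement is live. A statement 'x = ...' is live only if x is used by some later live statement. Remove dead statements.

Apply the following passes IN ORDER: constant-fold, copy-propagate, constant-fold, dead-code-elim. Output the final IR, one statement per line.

Initial IR:
  a = 8
  y = 8 - a
  b = 0 - y
  c = y + 0
  d = 6
  x = y - 9
  return b
After constant-fold (7 stmts):
  a = 8
  y = 8 - a
  b = 0 - y
  c = y
  d = 6
  x = y - 9
  return b
After copy-propagate (7 stmts):
  a = 8
  y = 8 - 8
  b = 0 - y
  c = y
  d = 6
  x = y - 9
  return b
After constant-fold (7 stmts):
  a = 8
  y = 0
  b = 0 - y
  c = y
  d = 6
  x = y - 9
  return b
After dead-code-elim (3 stmts):
  y = 0
  b = 0 - y
  return b

Answer: y = 0
b = 0 - y
return b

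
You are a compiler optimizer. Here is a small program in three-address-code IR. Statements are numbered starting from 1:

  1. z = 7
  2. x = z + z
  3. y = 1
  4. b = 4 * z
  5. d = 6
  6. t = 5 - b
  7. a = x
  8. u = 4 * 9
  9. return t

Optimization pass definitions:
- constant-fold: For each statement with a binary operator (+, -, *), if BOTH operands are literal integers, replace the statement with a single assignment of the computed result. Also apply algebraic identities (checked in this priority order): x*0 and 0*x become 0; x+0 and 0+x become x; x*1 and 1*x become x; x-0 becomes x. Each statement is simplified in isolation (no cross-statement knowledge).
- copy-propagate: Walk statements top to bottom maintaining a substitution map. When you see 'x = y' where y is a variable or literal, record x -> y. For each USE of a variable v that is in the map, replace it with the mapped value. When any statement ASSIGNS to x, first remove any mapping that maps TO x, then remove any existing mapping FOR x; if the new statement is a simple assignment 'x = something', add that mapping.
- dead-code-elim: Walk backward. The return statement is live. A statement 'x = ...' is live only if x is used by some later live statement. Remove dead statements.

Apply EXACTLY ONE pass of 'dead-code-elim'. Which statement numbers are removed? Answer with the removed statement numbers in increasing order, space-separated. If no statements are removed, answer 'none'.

Answer: 2 3 5 7 8

Derivation:
Backward liveness scan:
Stmt 1 'z = 7': KEEP (z is live); live-in = []
Stmt 2 'x = z + z': DEAD (x not in live set ['z'])
Stmt 3 'y = 1': DEAD (y not in live set ['z'])
Stmt 4 'b = 4 * z': KEEP (b is live); live-in = ['z']
Stmt 5 'd = 6': DEAD (d not in live set ['b'])
Stmt 6 't = 5 - b': KEEP (t is live); live-in = ['b']
Stmt 7 'a = x': DEAD (a not in live set ['t'])
Stmt 8 'u = 4 * 9': DEAD (u not in live set ['t'])
Stmt 9 'return t': KEEP (return); live-in = ['t']
Removed statement numbers: [2, 3, 5, 7, 8]
Surviving IR:
  z = 7
  b = 4 * z
  t = 5 - b
  return t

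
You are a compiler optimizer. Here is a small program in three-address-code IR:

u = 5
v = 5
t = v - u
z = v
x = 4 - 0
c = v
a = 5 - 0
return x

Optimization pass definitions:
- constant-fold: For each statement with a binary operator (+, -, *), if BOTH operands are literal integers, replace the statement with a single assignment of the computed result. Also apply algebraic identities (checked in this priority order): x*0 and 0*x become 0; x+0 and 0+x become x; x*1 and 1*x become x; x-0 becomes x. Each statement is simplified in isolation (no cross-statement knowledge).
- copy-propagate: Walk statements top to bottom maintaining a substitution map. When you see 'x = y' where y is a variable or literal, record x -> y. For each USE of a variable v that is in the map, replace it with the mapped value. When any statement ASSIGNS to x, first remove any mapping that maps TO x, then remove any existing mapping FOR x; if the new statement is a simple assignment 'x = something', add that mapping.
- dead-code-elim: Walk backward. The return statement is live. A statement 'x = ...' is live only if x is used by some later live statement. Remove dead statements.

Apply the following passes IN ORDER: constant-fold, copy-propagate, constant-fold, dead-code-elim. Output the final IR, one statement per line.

Initial IR:
  u = 5
  v = 5
  t = v - u
  z = v
  x = 4 - 0
  c = v
  a = 5 - 0
  return x
After constant-fold (8 stmts):
  u = 5
  v = 5
  t = v - u
  z = v
  x = 4
  c = v
  a = 5
  return x
After copy-propagate (8 stmts):
  u = 5
  v = 5
  t = 5 - 5
  z = 5
  x = 4
  c = 5
  a = 5
  return 4
After constant-fold (8 stmts):
  u = 5
  v = 5
  t = 0
  z = 5
  x = 4
  c = 5
  a = 5
  return 4
After dead-code-elim (1 stmts):
  return 4

Answer: return 4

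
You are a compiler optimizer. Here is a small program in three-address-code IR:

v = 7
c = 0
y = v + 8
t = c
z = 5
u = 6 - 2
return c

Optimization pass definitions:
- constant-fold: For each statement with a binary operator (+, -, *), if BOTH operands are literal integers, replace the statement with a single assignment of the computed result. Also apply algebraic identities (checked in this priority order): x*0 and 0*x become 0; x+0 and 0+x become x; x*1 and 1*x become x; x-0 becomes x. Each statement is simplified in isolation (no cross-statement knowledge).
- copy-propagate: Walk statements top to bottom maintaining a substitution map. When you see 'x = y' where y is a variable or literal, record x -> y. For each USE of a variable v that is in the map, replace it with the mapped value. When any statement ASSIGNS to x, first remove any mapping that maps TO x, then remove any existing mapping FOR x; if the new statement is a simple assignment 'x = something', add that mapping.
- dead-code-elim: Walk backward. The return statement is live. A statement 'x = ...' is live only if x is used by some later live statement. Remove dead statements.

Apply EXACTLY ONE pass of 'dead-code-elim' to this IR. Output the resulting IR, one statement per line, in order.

Applying dead-code-elim statement-by-statement:
  [7] return c  -> KEEP (return); live=['c']
  [6] u = 6 - 2  -> DEAD (u not live)
  [5] z = 5  -> DEAD (z not live)
  [4] t = c  -> DEAD (t not live)
  [3] y = v + 8  -> DEAD (y not live)
  [2] c = 0  -> KEEP; live=[]
  [1] v = 7  -> DEAD (v not live)
Result (2 stmts):
  c = 0
  return c

Answer: c = 0
return c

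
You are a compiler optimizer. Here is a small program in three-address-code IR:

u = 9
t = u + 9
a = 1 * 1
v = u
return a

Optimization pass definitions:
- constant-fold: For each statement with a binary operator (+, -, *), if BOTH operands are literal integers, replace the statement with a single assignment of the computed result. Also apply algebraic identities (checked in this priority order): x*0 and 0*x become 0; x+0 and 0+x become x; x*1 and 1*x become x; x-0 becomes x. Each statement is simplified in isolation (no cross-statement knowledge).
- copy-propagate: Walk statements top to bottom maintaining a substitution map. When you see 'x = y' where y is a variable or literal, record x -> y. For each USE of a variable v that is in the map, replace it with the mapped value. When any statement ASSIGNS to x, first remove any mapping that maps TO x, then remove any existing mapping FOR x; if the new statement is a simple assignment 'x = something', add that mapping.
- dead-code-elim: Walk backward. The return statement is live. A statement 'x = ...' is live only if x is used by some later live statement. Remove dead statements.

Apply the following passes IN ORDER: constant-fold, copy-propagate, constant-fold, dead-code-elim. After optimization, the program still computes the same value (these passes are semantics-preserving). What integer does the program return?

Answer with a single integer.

Answer: 1

Derivation:
Initial IR:
  u = 9
  t = u + 9
  a = 1 * 1
  v = u
  return a
After constant-fold (5 stmts):
  u = 9
  t = u + 9
  a = 1
  v = u
  return a
After copy-propagate (5 stmts):
  u = 9
  t = 9 + 9
  a = 1
  v = 9
  return 1
After constant-fold (5 stmts):
  u = 9
  t = 18
  a = 1
  v = 9
  return 1
After dead-code-elim (1 stmts):
  return 1
Evaluate:
  u = 9  =>  u = 9
  t = u + 9  =>  t = 18
  a = 1 * 1  =>  a = 1
  v = u  =>  v = 9
  return a = 1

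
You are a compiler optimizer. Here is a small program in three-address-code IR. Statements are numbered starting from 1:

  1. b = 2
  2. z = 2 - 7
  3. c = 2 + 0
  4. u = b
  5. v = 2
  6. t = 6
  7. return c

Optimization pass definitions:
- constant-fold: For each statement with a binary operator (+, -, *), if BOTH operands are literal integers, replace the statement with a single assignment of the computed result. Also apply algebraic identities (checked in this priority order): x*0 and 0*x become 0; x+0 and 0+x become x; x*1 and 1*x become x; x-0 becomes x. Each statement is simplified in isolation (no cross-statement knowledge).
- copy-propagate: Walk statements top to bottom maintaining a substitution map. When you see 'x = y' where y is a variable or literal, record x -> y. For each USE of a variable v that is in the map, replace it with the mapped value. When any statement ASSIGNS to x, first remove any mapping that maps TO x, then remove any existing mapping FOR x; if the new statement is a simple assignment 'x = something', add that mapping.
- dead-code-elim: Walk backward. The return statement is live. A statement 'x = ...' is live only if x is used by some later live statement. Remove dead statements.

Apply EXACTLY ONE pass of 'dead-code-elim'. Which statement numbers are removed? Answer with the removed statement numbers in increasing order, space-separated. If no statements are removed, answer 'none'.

Backward liveness scan:
Stmt 1 'b = 2': DEAD (b not in live set [])
Stmt 2 'z = 2 - 7': DEAD (z not in live set [])
Stmt 3 'c = 2 + 0': KEEP (c is live); live-in = []
Stmt 4 'u = b': DEAD (u not in live set ['c'])
Stmt 5 'v = 2': DEAD (v not in live set ['c'])
Stmt 6 't = 6': DEAD (t not in live set ['c'])
Stmt 7 'return c': KEEP (return); live-in = ['c']
Removed statement numbers: [1, 2, 4, 5, 6]
Surviving IR:
  c = 2 + 0
  return c

Answer: 1 2 4 5 6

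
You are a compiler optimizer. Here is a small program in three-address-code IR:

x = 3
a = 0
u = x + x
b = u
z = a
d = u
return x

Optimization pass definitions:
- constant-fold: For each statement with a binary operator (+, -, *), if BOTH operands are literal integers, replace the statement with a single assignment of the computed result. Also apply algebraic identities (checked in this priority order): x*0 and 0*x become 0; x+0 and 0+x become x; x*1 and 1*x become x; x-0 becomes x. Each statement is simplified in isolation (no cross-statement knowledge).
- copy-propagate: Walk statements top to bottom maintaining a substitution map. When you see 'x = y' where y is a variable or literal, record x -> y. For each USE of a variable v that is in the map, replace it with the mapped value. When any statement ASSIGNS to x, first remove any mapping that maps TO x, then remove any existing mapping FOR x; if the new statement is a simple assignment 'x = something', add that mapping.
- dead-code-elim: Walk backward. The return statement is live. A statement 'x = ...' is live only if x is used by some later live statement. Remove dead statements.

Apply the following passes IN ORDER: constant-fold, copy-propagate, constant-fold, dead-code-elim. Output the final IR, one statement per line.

Initial IR:
  x = 3
  a = 0
  u = x + x
  b = u
  z = a
  d = u
  return x
After constant-fold (7 stmts):
  x = 3
  a = 0
  u = x + x
  b = u
  z = a
  d = u
  return x
After copy-propagate (7 stmts):
  x = 3
  a = 0
  u = 3 + 3
  b = u
  z = 0
  d = u
  return 3
After constant-fold (7 stmts):
  x = 3
  a = 0
  u = 6
  b = u
  z = 0
  d = u
  return 3
After dead-code-elim (1 stmts):
  return 3

Answer: return 3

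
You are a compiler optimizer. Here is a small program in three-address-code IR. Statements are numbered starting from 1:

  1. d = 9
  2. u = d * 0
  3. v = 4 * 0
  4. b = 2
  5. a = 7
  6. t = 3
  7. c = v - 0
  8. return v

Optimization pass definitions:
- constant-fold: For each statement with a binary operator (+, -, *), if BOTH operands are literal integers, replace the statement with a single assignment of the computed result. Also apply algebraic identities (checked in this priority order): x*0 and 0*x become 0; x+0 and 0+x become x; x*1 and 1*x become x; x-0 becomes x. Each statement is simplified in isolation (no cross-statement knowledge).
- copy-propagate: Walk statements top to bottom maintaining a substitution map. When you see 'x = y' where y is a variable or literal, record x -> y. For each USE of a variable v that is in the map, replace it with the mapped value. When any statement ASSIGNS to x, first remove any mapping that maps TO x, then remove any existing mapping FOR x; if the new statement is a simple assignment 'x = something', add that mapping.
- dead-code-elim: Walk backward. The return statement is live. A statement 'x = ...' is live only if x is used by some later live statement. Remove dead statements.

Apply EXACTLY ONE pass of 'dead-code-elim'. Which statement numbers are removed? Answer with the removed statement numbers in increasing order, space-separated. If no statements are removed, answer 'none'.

Backward liveness scan:
Stmt 1 'd = 9': DEAD (d not in live set [])
Stmt 2 'u = d * 0': DEAD (u not in live set [])
Stmt 3 'v = 4 * 0': KEEP (v is live); live-in = []
Stmt 4 'b = 2': DEAD (b not in live set ['v'])
Stmt 5 'a = 7': DEAD (a not in live set ['v'])
Stmt 6 't = 3': DEAD (t not in live set ['v'])
Stmt 7 'c = v - 0': DEAD (c not in live set ['v'])
Stmt 8 'return v': KEEP (return); live-in = ['v']
Removed statement numbers: [1, 2, 4, 5, 6, 7]
Surviving IR:
  v = 4 * 0
  return v

Answer: 1 2 4 5 6 7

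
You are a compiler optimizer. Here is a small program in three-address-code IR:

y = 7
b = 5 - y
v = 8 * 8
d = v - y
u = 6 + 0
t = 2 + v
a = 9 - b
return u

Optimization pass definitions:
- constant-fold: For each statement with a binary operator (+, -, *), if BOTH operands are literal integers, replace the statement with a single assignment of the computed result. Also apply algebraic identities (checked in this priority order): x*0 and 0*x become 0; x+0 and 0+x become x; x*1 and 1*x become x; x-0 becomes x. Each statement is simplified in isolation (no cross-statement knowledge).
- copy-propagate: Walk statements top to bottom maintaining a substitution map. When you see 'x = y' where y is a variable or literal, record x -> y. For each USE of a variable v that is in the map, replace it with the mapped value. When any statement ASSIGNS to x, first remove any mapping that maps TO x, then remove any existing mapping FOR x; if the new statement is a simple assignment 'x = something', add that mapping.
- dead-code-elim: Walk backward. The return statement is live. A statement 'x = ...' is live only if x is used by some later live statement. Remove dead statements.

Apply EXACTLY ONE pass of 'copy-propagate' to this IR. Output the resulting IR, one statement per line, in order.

Answer: y = 7
b = 5 - 7
v = 8 * 8
d = v - 7
u = 6 + 0
t = 2 + v
a = 9 - b
return u

Derivation:
Applying copy-propagate statement-by-statement:
  [1] y = 7  (unchanged)
  [2] b = 5 - y  -> b = 5 - 7
  [3] v = 8 * 8  (unchanged)
  [4] d = v - y  -> d = v - 7
  [5] u = 6 + 0  (unchanged)
  [6] t = 2 + v  (unchanged)
  [7] a = 9 - b  (unchanged)
  [8] return u  (unchanged)
Result (8 stmts):
  y = 7
  b = 5 - 7
  v = 8 * 8
  d = v - 7
  u = 6 + 0
  t = 2 + v
  a = 9 - b
  return u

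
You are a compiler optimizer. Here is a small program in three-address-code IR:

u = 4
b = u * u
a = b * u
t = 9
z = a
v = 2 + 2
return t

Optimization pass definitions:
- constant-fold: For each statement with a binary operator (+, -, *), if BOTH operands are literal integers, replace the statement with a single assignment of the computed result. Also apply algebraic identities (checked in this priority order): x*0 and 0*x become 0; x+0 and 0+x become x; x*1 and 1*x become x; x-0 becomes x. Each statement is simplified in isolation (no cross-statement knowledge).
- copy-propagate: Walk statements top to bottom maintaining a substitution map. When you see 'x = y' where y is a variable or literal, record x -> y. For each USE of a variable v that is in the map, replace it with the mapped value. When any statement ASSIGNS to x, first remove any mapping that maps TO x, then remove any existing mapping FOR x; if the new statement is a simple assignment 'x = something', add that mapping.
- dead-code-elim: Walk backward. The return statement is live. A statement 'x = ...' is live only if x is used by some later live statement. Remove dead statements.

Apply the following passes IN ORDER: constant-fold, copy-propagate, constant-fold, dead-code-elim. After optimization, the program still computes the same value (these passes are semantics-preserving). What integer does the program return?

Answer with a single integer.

Answer: 9

Derivation:
Initial IR:
  u = 4
  b = u * u
  a = b * u
  t = 9
  z = a
  v = 2 + 2
  return t
After constant-fold (7 stmts):
  u = 4
  b = u * u
  a = b * u
  t = 9
  z = a
  v = 4
  return t
After copy-propagate (7 stmts):
  u = 4
  b = 4 * 4
  a = b * 4
  t = 9
  z = a
  v = 4
  return 9
After constant-fold (7 stmts):
  u = 4
  b = 16
  a = b * 4
  t = 9
  z = a
  v = 4
  return 9
After dead-code-elim (1 stmts):
  return 9
Evaluate:
  u = 4  =>  u = 4
  b = u * u  =>  b = 16
  a = b * u  =>  a = 64
  t = 9  =>  t = 9
  z = a  =>  z = 64
  v = 2 + 2  =>  v = 4
  return t = 9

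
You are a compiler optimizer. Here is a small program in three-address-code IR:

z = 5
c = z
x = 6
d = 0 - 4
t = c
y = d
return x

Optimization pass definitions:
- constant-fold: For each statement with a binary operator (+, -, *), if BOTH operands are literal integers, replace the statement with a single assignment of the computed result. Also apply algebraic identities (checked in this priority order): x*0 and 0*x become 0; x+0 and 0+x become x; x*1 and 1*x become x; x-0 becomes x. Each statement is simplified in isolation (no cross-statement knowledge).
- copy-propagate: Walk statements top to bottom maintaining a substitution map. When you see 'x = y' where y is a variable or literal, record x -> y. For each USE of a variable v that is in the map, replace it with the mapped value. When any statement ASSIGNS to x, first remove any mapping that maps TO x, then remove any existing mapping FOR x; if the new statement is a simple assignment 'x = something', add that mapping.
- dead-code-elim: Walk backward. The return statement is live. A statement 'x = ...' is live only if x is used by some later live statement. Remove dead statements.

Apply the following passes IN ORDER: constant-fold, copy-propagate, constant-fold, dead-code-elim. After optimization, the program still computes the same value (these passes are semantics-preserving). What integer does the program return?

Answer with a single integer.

Answer: 6

Derivation:
Initial IR:
  z = 5
  c = z
  x = 6
  d = 0 - 4
  t = c
  y = d
  return x
After constant-fold (7 stmts):
  z = 5
  c = z
  x = 6
  d = -4
  t = c
  y = d
  return x
After copy-propagate (7 stmts):
  z = 5
  c = 5
  x = 6
  d = -4
  t = 5
  y = -4
  return 6
After constant-fold (7 stmts):
  z = 5
  c = 5
  x = 6
  d = -4
  t = 5
  y = -4
  return 6
After dead-code-elim (1 stmts):
  return 6
Evaluate:
  z = 5  =>  z = 5
  c = z  =>  c = 5
  x = 6  =>  x = 6
  d = 0 - 4  =>  d = -4
  t = c  =>  t = 5
  y = d  =>  y = -4
  return x = 6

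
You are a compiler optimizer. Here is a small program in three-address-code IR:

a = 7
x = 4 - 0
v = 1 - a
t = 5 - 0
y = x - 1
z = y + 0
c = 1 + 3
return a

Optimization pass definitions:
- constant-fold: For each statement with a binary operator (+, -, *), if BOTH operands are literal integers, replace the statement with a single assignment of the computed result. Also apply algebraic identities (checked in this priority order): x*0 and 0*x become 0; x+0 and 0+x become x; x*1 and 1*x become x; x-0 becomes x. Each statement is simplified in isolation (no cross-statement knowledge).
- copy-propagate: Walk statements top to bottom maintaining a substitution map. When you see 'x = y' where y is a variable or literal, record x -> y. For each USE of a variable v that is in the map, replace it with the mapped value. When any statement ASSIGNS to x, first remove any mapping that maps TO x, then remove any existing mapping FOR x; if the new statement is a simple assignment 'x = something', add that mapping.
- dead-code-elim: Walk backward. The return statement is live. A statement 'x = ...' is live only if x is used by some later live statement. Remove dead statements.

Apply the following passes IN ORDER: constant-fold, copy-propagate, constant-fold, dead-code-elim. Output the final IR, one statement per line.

Initial IR:
  a = 7
  x = 4 - 0
  v = 1 - a
  t = 5 - 0
  y = x - 1
  z = y + 0
  c = 1 + 3
  return a
After constant-fold (8 stmts):
  a = 7
  x = 4
  v = 1 - a
  t = 5
  y = x - 1
  z = y
  c = 4
  return a
After copy-propagate (8 stmts):
  a = 7
  x = 4
  v = 1 - 7
  t = 5
  y = 4 - 1
  z = y
  c = 4
  return 7
After constant-fold (8 stmts):
  a = 7
  x = 4
  v = -6
  t = 5
  y = 3
  z = y
  c = 4
  return 7
After dead-code-elim (1 stmts):
  return 7

Answer: return 7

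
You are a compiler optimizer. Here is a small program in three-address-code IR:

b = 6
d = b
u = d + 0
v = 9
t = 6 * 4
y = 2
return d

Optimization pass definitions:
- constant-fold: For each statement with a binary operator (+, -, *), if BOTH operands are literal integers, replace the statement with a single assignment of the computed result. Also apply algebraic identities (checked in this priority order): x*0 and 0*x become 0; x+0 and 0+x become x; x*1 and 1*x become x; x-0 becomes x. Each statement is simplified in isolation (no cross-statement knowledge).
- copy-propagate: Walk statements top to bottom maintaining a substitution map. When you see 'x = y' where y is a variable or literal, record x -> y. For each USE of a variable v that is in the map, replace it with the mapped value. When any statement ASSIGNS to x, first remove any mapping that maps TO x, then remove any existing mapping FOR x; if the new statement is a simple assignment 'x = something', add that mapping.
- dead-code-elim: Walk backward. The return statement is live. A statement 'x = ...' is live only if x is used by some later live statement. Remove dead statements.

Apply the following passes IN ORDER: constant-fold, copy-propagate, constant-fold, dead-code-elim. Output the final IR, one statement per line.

Answer: return 6

Derivation:
Initial IR:
  b = 6
  d = b
  u = d + 0
  v = 9
  t = 6 * 4
  y = 2
  return d
After constant-fold (7 stmts):
  b = 6
  d = b
  u = d
  v = 9
  t = 24
  y = 2
  return d
After copy-propagate (7 stmts):
  b = 6
  d = 6
  u = 6
  v = 9
  t = 24
  y = 2
  return 6
After constant-fold (7 stmts):
  b = 6
  d = 6
  u = 6
  v = 9
  t = 24
  y = 2
  return 6
After dead-code-elim (1 stmts):
  return 6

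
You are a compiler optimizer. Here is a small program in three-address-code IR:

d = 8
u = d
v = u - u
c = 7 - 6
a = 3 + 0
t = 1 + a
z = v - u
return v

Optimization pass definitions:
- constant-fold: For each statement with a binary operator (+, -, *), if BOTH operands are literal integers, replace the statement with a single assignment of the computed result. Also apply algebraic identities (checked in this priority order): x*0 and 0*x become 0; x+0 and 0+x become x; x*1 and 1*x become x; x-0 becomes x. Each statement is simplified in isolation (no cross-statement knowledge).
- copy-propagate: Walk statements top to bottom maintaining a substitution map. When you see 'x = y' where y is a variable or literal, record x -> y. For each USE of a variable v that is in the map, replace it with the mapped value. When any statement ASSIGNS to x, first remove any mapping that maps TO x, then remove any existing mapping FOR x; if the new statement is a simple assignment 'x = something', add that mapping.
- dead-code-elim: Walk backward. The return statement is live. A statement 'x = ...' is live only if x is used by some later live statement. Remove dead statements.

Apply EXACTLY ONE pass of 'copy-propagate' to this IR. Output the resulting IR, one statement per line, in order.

Applying copy-propagate statement-by-statement:
  [1] d = 8  (unchanged)
  [2] u = d  -> u = 8
  [3] v = u - u  -> v = 8 - 8
  [4] c = 7 - 6  (unchanged)
  [5] a = 3 + 0  (unchanged)
  [6] t = 1 + a  (unchanged)
  [7] z = v - u  -> z = v - 8
  [8] return v  (unchanged)
Result (8 stmts):
  d = 8
  u = 8
  v = 8 - 8
  c = 7 - 6
  a = 3 + 0
  t = 1 + a
  z = v - 8
  return v

Answer: d = 8
u = 8
v = 8 - 8
c = 7 - 6
a = 3 + 0
t = 1 + a
z = v - 8
return v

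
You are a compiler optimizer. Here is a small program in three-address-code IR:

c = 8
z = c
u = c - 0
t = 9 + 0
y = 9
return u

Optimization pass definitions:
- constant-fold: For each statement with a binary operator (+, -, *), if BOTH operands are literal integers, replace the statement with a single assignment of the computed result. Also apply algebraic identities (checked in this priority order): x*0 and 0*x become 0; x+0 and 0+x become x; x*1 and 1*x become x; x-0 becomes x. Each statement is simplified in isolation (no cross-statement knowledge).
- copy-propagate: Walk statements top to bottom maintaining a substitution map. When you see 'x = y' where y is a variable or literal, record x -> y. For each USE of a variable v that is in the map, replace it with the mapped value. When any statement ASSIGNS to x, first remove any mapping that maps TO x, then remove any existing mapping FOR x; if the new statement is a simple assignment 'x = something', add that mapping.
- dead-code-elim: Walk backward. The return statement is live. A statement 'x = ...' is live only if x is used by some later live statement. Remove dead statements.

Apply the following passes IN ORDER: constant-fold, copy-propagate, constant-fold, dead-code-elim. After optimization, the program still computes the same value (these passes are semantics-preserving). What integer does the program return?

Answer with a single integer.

Initial IR:
  c = 8
  z = c
  u = c - 0
  t = 9 + 0
  y = 9
  return u
After constant-fold (6 stmts):
  c = 8
  z = c
  u = c
  t = 9
  y = 9
  return u
After copy-propagate (6 stmts):
  c = 8
  z = 8
  u = 8
  t = 9
  y = 9
  return 8
After constant-fold (6 stmts):
  c = 8
  z = 8
  u = 8
  t = 9
  y = 9
  return 8
After dead-code-elim (1 stmts):
  return 8
Evaluate:
  c = 8  =>  c = 8
  z = c  =>  z = 8
  u = c - 0  =>  u = 8
  t = 9 + 0  =>  t = 9
  y = 9  =>  y = 9
  return u = 8

Answer: 8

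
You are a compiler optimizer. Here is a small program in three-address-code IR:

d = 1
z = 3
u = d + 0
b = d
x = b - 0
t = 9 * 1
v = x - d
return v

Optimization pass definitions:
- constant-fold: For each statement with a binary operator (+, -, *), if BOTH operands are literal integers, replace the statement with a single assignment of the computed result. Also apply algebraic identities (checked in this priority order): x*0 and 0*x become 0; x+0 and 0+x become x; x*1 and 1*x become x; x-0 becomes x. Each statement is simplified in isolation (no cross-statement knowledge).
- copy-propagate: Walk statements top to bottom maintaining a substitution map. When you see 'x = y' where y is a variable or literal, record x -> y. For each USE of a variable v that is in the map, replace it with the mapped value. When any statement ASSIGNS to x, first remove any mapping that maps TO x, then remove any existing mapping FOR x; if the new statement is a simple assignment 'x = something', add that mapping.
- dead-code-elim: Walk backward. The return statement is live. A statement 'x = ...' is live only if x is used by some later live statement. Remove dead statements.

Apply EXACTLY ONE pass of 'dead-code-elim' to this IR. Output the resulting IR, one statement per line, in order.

Applying dead-code-elim statement-by-statement:
  [8] return v  -> KEEP (return); live=['v']
  [7] v = x - d  -> KEEP; live=['d', 'x']
  [6] t = 9 * 1  -> DEAD (t not live)
  [5] x = b - 0  -> KEEP; live=['b', 'd']
  [4] b = d  -> KEEP; live=['d']
  [3] u = d + 0  -> DEAD (u not live)
  [2] z = 3  -> DEAD (z not live)
  [1] d = 1  -> KEEP; live=[]
Result (5 stmts):
  d = 1
  b = d
  x = b - 0
  v = x - d
  return v

Answer: d = 1
b = d
x = b - 0
v = x - d
return v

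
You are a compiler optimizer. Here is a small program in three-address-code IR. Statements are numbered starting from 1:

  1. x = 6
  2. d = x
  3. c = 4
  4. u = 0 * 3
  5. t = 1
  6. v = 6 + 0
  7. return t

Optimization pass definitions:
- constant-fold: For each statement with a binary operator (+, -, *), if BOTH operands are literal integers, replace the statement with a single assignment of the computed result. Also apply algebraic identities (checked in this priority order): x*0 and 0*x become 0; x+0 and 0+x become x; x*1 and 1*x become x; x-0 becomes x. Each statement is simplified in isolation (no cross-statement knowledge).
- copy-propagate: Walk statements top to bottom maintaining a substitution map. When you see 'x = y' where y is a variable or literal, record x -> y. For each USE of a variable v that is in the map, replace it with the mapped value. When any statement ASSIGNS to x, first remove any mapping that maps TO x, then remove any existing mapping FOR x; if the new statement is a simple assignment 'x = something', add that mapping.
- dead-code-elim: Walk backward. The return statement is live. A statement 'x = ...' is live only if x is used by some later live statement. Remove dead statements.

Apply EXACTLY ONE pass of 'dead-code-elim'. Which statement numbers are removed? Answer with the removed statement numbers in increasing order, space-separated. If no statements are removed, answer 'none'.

Answer: 1 2 3 4 6

Derivation:
Backward liveness scan:
Stmt 1 'x = 6': DEAD (x not in live set [])
Stmt 2 'd = x': DEAD (d not in live set [])
Stmt 3 'c = 4': DEAD (c not in live set [])
Stmt 4 'u = 0 * 3': DEAD (u not in live set [])
Stmt 5 't = 1': KEEP (t is live); live-in = []
Stmt 6 'v = 6 + 0': DEAD (v not in live set ['t'])
Stmt 7 'return t': KEEP (return); live-in = ['t']
Removed statement numbers: [1, 2, 3, 4, 6]
Surviving IR:
  t = 1
  return t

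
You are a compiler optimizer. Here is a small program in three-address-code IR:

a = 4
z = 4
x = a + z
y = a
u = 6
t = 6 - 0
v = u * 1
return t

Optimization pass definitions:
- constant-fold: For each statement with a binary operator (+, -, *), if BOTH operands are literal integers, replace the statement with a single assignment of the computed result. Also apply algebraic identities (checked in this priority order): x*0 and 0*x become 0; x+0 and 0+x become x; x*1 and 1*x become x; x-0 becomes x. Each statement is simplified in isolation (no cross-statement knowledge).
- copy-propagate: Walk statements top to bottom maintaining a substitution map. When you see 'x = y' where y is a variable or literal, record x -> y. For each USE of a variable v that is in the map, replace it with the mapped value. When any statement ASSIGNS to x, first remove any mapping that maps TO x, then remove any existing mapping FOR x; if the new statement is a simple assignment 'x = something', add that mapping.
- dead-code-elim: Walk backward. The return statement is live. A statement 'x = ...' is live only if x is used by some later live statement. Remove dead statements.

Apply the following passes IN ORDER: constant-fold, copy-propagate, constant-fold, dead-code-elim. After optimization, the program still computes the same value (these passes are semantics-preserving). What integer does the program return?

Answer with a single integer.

Answer: 6

Derivation:
Initial IR:
  a = 4
  z = 4
  x = a + z
  y = a
  u = 6
  t = 6 - 0
  v = u * 1
  return t
After constant-fold (8 stmts):
  a = 4
  z = 4
  x = a + z
  y = a
  u = 6
  t = 6
  v = u
  return t
After copy-propagate (8 stmts):
  a = 4
  z = 4
  x = 4 + 4
  y = 4
  u = 6
  t = 6
  v = 6
  return 6
After constant-fold (8 stmts):
  a = 4
  z = 4
  x = 8
  y = 4
  u = 6
  t = 6
  v = 6
  return 6
After dead-code-elim (1 stmts):
  return 6
Evaluate:
  a = 4  =>  a = 4
  z = 4  =>  z = 4
  x = a + z  =>  x = 8
  y = a  =>  y = 4
  u = 6  =>  u = 6
  t = 6 - 0  =>  t = 6
  v = u * 1  =>  v = 6
  return t = 6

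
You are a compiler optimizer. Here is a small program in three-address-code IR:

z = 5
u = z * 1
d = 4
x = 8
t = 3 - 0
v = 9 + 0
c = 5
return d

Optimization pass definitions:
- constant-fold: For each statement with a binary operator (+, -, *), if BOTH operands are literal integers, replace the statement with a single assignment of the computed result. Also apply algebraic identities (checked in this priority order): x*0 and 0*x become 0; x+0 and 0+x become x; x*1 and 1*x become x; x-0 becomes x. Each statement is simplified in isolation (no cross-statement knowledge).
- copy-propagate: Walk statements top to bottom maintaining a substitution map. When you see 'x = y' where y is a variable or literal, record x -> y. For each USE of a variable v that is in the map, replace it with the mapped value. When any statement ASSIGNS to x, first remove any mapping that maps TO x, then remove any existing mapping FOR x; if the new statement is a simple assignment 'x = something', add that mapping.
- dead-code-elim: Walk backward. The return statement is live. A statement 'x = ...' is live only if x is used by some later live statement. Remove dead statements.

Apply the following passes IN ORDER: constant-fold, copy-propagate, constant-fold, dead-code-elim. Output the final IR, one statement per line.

Answer: return 4

Derivation:
Initial IR:
  z = 5
  u = z * 1
  d = 4
  x = 8
  t = 3 - 0
  v = 9 + 0
  c = 5
  return d
After constant-fold (8 stmts):
  z = 5
  u = z
  d = 4
  x = 8
  t = 3
  v = 9
  c = 5
  return d
After copy-propagate (8 stmts):
  z = 5
  u = 5
  d = 4
  x = 8
  t = 3
  v = 9
  c = 5
  return 4
After constant-fold (8 stmts):
  z = 5
  u = 5
  d = 4
  x = 8
  t = 3
  v = 9
  c = 5
  return 4
After dead-code-elim (1 stmts):
  return 4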